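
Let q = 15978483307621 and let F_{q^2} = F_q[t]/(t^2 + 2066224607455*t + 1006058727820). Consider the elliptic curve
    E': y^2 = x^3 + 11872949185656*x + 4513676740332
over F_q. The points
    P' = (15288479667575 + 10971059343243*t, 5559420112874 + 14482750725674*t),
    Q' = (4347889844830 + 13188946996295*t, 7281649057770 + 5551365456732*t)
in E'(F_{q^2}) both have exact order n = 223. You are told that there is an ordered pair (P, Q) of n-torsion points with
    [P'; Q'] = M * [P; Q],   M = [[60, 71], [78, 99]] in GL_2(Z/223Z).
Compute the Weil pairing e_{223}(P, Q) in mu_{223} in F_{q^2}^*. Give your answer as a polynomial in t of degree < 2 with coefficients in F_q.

5941048168636 + 6373940703439*t

The 223-Weil pairing on E[223] over F_{15978483307621} is alternating-bilinear: e_{223}(P',Q') = e_{223}(P,Q)^det(M).
60*99 - 71*78 = 402; reduced mod 223: det = 179, inverse 76.
8-bit Miller (11011111) on E'/F_{15978483307621} with a'=11872949185656, b'=4513676740332: accumulate tangent/chord ratios at Q'+S and P'+S'.
So e_{223}(P',Q') = 536171426123 + 4501709162957*t.
(536171426123 + 4501709162957*t)^{76} mod (15978483307621,f) = 5941048168636 + 6373940703439*t.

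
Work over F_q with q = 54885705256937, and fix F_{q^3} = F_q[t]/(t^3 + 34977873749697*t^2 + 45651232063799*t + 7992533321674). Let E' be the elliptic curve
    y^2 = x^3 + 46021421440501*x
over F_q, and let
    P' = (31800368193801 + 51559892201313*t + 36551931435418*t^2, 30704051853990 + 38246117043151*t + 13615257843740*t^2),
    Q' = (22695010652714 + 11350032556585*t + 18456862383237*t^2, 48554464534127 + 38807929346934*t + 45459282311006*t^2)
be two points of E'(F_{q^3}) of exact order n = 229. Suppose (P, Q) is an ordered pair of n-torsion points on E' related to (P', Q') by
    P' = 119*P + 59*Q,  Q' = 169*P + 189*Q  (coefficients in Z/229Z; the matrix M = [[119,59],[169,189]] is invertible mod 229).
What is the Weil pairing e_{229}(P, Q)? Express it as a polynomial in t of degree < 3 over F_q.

The 229-Weil pairing on E[229] over F_{54885705256937} is alternating-bilinear: e_{229}(P',Q') = e_{229}(P,Q)^det(M).
det(M) mod 229 = 154; its inverse in (Z/229)^* is 58 (check: 154*58 mod 229 = 1).
Run Miller on y^2=x^3+46021421440501*x over F_{54885705256937}: ladder 11100101 (8 bits); e = f_P(D_Q)/f_Q(D_P).
Miller gives e_{229}(P',Q') = 4098286074634 + 20605056895225*t + 5663907743631*t^2 in F_{54885705256937^3}.
Thus e_{229}(P,Q) = 21325065176287 + 42971744391587*t + 5097784932730*t^2.

21325065176287 + 42971744391587*t + 5097784932730*t^2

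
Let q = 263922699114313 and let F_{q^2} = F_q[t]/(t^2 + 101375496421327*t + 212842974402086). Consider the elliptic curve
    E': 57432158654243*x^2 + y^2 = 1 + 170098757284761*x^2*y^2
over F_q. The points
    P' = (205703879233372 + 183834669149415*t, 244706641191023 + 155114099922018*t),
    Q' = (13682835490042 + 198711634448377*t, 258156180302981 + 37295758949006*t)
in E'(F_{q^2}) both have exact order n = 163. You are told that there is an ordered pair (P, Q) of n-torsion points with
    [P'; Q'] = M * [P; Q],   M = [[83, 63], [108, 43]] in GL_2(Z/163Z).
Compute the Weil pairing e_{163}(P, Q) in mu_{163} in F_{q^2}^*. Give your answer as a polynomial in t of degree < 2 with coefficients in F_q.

45161965518027 + 162493527576093*t

Alternating bilinearity on E[163] (values in mu_{163} in F_{263922699114313^2}) gives e(P',Q') = e(P,Q)^det(M).
det(M) mod 163 = 25; its inverse in (Z/163)^* is 150 (check: 25*150 mod 163 = 1).
Map (x,y)_Ed via u=(1+y)/(1-y), v=(1+y)/((1-y)x) to Montgomery A=158152684451582,B=21554312984931; then to (a',b')=(29623498593535,27589744156721).
Miller loop for e_{163} over F_{263922699114313^2}: bits of 163 = 10100011; 7 double steps + 3 add steps, l/v at each.
Miller gives e_{163}(P',Q') = 52889422279931 + 142512848589408*t in F_{263922699114313^2}.
e_{163}(P,Q) = (52889422279931 + 142512848589408*t)^{150} = 45161965518027 + 162493527576093*t.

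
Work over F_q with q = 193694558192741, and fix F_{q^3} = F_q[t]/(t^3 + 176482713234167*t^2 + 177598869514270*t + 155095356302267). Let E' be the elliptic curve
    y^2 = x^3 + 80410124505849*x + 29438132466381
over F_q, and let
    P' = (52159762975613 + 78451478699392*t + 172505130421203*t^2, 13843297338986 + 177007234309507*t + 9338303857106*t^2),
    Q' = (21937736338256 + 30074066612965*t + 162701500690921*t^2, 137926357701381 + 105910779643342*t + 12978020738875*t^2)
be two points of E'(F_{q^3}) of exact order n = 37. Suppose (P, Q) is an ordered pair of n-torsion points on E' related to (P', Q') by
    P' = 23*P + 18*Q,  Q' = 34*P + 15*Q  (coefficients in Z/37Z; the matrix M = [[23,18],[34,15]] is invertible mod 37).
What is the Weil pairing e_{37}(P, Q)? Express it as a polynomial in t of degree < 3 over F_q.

Under M = [[23,18],[34,15]] in GL_2(Z/37), e_{37}(P',Q') = e_{37}(P,Q)^(23*15-18*34 mod 37).
Inverting 29 mod 37: 23. Thus e_{37}(P,Q) = e(P',Q')^{23}.
Run Miller on y^2=x^3+80410124505849*x+29438132466381 over F_{193694558192741}: ladder 100101 (6 bits); e = f_P(D_Q)/f_Q(D_P).
f_P(D_Q)/f_Q(D_P) = 156758285139587 + 2357125483339*t + 155557503747353*t^2.
Hence e(P,Q) = 103330612611730 + 56202857642935*t + 180326611209947*t^2 in F_{193694558192741^3}^*.

103330612611730 + 56202857642935*t + 180326611209947*t^2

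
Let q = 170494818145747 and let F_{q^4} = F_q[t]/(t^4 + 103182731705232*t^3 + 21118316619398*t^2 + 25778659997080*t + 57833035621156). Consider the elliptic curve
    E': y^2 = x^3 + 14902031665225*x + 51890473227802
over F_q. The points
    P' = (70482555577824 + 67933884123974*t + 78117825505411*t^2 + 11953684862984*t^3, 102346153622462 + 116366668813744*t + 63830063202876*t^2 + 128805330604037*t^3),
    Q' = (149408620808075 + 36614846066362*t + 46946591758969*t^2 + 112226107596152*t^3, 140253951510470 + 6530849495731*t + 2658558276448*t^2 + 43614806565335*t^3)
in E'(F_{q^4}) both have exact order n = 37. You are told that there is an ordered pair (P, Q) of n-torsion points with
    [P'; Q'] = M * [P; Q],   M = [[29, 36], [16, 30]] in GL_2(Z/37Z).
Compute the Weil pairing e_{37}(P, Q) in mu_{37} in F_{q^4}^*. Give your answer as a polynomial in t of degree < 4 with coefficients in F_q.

115906478437604 + 67484650258994*t + 130740709966152*t^2 + 81322778672696*t^3

e_{37} is bilinear + alternating on E[37], so e_{37}(29*P + 36*Q, 16*P + 30*Q) = e_{37}(P,Q)^(29*30-36*16).
det(M) mod 37 = 35; its inverse in (Z/37)^* is 18 (check: 35*18 mod 37 = 1).
6-bit Miller (100101) on E'/F_{170494818145747} with a'=14902031665225, b'=51890473227802: accumulate tangent/chord ratios at Q'+S and P'+S'.
The quotient is 163101454974222 + 73330939610871*t + 57415304877205*t^2 + 118894341640109*t^3.
Thus e_{37}(P,Q) = 115906478437604 + 67484650258994*t + 130740709966152*t^2 + 81322778672696*t^3.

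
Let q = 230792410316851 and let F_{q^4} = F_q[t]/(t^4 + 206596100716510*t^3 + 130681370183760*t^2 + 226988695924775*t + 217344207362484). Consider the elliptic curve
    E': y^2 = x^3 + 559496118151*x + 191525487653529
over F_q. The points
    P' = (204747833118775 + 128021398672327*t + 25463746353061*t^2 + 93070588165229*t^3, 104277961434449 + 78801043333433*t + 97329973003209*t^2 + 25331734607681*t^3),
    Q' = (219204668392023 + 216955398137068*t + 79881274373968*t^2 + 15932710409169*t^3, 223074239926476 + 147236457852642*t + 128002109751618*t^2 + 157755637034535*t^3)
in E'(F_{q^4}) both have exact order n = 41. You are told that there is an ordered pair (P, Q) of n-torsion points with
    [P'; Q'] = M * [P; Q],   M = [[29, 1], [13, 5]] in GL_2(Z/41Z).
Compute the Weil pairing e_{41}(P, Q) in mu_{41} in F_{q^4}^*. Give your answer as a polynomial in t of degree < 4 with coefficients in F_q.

72783178380559 + 104573041894811*t + 17210811965955*t^2 + 49452635677501*t^3

e_{41}(aP+bQ,cP+dQ) = e_{41}(P,Q)^(ad-bc); with (a,b,c,d)=(29,1,13,5) this gives the det-41 law.
det M = 29*5 - 1*13 = 132 = 9 (mod 41); 9^{-1} = 32 (mod 41).
Build f_{41,P'} and f_{41,Q'} via the 6-bit ladder of 41=101001_2; evaluate at shifted divisors; quotient in F_{230792410316851^4}.
So e_{41}(P',Q') = 177697536858131 + 221687656087921*t + 78802977588987*t^2 + 164827909650487*t^3.
e_{41}(P,Q) = (177697536858131 + 221687656087921*t + 78802977588987*t^2 + 164827909650487*t^3)^{32} = 72783178380559 + 104573041894811*t + 17210811965955*t^2 + 49452635677501*t^3.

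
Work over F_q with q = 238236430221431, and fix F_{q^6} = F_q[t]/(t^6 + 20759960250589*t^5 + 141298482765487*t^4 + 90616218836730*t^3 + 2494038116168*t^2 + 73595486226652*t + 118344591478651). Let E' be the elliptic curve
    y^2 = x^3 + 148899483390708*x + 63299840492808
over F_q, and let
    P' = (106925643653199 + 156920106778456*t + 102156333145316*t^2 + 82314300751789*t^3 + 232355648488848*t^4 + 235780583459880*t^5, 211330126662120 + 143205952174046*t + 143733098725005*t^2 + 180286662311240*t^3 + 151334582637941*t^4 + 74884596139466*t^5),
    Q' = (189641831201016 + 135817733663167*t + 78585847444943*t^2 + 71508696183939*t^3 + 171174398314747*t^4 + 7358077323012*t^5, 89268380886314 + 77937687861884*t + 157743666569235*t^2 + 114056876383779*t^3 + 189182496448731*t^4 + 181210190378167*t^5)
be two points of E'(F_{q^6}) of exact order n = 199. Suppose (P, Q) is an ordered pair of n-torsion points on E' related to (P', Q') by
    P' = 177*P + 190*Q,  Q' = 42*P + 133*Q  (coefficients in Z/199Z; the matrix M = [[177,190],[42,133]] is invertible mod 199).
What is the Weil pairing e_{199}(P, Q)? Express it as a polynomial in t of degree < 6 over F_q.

Since e_{199}(P,P)=e_{199}(Q,Q)=1 and e_{199}(Q,P)=e_{199}(P,Q)^{-1}, expanding e_{199}(177*P + 190*Q,42*P + 133*Q) leaves e(P,Q)^det(M).
det(M) mod 199 = 39; its inverse in (Z/199)^* is 148 (check: 39*148 mod 199 = 1).
Run Miller on y^2=x^3+148899483390708*x+63299840492808 over F_{238236430221431}: ladder 11000111 (8 bits); e = f_P(D_Q)/f_Q(D_P).
So e_{199}(P',Q') = 107767466966002 + 61195597629651*t + 43717087723766*t^2 + 133445931092946*t^3 + 173658703672808*t^4 + 34617544323644*t^5.
Hence e(P,Q) = 61138107497748 + 131296348027008*t + 40476322921171*t^2 + 36499140329725*t^3 + 55925845929904*t^4 + 2663667837902*t^5 in F_{238236430221431^6}^*.

61138107497748 + 131296348027008*t + 40476322921171*t^2 + 36499140329725*t^3 + 55925845929904*t^4 + 2663667837902*t^5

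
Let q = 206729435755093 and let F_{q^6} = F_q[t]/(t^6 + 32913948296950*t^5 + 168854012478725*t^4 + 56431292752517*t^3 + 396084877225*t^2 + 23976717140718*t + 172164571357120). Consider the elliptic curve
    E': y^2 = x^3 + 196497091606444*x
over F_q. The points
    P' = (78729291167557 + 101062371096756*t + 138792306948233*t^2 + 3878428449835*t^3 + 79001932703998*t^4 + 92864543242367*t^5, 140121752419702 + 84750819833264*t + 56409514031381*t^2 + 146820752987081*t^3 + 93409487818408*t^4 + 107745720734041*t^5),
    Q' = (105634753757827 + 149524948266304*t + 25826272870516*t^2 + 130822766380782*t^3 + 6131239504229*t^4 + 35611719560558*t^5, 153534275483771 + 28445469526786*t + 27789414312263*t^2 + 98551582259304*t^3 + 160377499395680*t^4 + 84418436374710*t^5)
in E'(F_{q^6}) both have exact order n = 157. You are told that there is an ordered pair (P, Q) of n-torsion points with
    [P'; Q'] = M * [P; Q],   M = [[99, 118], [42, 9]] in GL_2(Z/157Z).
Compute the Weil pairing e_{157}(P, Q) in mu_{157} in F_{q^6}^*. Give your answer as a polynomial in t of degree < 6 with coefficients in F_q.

133318642573216 + 106119403393180*t + 165786108062572*t^2 + 156523676741516*t^3 + 103913026112787*t^4 + 187535370049046*t^5

e_{157}(aP+bQ,cP+dQ) = e_{157}(P,Q)^(ad-bc); with (a,b,c,d)=(99,118,42,9) this gives the det-157 law.
det M = 99*9 - 118*42 = -4065 = 17 (mod 157); 17^{-1} = 37 (mod 157).
Double-and-add over 10011101: 8-1 doublings, 5-1 additions; each step l_{T,T}/v_{2T} or l_{T,P'}/v at Q'+S for random S.
f_P(D_Q)/f_Q(D_P) = 84644651319333 + 49432492374563*t + 59900215185453*t^2 + 186436807144310*t^3 + 42315189888300*t^4 + 197418857228612*t^5.
Hence e(P,Q) = 133318642573216 + 106119403393180*t + 165786108062572*t^2 + 156523676741516*t^3 + 103913026112787*t^4 + 187535370049046*t^5 in F_{206729435755093^6}^*.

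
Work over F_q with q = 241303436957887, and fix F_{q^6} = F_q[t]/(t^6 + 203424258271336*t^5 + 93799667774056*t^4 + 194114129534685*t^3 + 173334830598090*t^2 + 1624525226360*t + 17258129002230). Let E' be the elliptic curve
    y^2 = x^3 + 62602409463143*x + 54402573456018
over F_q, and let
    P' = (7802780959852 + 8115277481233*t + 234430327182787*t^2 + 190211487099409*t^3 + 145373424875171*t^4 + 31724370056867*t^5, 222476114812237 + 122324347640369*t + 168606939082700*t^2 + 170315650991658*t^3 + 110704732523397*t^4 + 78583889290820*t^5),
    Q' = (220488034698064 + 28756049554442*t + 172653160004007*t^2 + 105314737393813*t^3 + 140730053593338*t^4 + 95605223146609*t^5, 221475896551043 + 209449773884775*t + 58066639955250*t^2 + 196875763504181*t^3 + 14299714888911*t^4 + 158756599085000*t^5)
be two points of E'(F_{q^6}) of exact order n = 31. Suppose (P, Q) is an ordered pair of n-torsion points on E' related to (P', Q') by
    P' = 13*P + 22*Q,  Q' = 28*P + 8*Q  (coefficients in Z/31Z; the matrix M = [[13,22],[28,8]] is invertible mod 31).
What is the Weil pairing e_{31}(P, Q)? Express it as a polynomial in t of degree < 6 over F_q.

The 31-Weil pairing on E[31] over F_{241303436957887} is alternating-bilinear: e_{31}(P',Q') = e_{31}(P,Q)^det(M).
Hence e(P,Q) = e(P',Q')^{29} where 29 = 15^{-1} mod 31.
5-bit Miller (11111) on E'/F_{241303436957887} with a'=62602409463143, b'=54402573456018: accumulate tangent/chord ratios at Q'+S and P'+S'.
e_{31}(P',Q') = 14398110607778 + 196290538527361*t + 113110239560614*t^2 + 175721795952851*t^3 + 141005597514118*t^4 + 90493261262836*t^5.
Raise to 29: e(P,Q) = 176690965446711 + 188889045035496*t + 220513263618377*t^2 + 238020435016050*t^3 + 84565457780494*t^4 + 148205644157182*t^5 in mu_{31}.

176690965446711 + 188889045035496*t + 220513263618377*t^2 + 238020435016050*t^3 + 84565457780494*t^4 + 148205644157182*t^5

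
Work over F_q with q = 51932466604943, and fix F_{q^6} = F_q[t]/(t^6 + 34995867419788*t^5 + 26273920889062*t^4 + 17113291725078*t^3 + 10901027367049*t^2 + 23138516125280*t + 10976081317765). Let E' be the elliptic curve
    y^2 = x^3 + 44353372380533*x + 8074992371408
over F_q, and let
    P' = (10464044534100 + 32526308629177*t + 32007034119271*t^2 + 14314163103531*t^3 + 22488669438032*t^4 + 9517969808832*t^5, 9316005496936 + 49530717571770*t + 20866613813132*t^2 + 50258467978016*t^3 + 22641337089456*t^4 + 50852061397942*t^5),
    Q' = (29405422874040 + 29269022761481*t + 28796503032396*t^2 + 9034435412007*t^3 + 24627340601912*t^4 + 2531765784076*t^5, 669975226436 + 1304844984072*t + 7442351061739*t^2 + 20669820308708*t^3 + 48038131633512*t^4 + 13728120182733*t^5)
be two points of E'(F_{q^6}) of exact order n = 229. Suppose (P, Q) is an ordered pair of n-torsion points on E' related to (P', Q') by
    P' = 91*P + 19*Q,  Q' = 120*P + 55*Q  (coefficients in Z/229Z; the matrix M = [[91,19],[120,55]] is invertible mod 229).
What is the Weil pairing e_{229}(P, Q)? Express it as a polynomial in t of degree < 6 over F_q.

e_{229} is bilinear + alternating on E[229], so e_{229}(91*P + 19*Q, 120*P + 55*Q) = e_{229}(P,Q)^(91*55-19*120).
Inverting 206 mod 229: 219. Thus e_{229}(P,Q) = e(P',Q')^{219}.
n = 229 = (11100101)_2 (8 bits, wt 5); accumulate f_{229,P'}(Q'+S)/f_{229,P'}(S) along the 7-step ladder.
The quotient is 22576553003269 + 40386162731695*t + 3659069647116*t^2 + 39048353809563*t^3 + 14117942135777*t^4 + 3679251941193*t^5.
Finally e_{229}(P,Q) = 35733082161484 + 18689407290174*t + 51743200234324*t^2 + 14323239513760*t^3 + 35786218826098*t^4 + 13228945946149*t^5.

35733082161484 + 18689407290174*t + 51743200234324*t^2 + 14323239513760*t^3 + 35786218826098*t^4 + 13228945946149*t^5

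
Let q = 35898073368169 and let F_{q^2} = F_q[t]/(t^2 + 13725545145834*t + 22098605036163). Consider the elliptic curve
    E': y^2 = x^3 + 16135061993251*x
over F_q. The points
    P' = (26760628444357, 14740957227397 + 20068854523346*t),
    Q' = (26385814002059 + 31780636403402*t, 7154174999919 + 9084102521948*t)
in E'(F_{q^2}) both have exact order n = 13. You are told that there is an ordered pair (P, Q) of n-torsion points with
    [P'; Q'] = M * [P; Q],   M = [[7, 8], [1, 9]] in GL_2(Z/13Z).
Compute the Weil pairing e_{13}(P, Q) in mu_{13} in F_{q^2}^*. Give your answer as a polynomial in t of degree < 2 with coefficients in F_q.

Under M = [[7,8],[1,9]] in GL_2(Z/13), e_{13}(P',Q') = e_{13}(P,Q)^(7*9-8*1 mod 13).
Inverting 3 mod 13: 9. Thus e_{13}(P,Q) = e(P',Q')^{9}.
Miller loop for e_{13} over F_{35898073368169^2}: bits of 13 = 1101; 3 double steps + 2 add steps, l/v at each.
Miller gives e_{13}(P',Q') = 20108151035289 + 33774550952161*t in F_{35898073368169^2}.
Hence e(P,Q) = 3937738725458 + 1162263299239*t in F_{35898073368169^2}^*.

3937738725458 + 1162263299239*t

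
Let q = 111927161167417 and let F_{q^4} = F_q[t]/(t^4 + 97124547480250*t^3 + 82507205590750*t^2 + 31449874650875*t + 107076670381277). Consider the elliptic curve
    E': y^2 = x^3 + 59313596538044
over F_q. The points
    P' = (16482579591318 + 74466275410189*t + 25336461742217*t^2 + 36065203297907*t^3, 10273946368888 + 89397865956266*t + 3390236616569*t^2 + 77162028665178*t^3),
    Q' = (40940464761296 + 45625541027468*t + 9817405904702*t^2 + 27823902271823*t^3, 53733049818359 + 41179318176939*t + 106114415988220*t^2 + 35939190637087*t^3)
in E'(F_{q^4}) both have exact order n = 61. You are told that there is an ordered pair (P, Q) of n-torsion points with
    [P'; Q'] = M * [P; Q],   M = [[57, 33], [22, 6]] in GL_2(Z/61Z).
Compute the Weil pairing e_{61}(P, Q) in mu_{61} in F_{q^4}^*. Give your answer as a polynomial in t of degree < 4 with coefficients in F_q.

53038273786605 + 57320690909750*t + 99437805367878*t^2 + 24287037128769*t^3

Under M = [[57,33],[22,6]] in GL_2(Z/61), e_{61}(P',Q') = e_{61}(P,Q)^(57*6-33*22 mod 61).
So e_{61}(P,Q) = e_{61}(P',Q')^{44}, since 43*44 = 1 mod 61.
Double-and-add over 111101: 6-1 doublings, 5-1 additions; each step l_{T,T}/v_{2T} or l_{T,P'}/v at Q'+S for random S.
Miller gives e_{61}(P',Q') = 59943957368886 + 61480020656767*t + 73276988485386*t^2 + 9622733341038*t^3 in F_{111927161167417^4}.
Hence e(P,Q) = 53038273786605 + 57320690909750*t + 99437805367878*t^2 + 24287037128769*t^3 in F_{111927161167417^4}^*.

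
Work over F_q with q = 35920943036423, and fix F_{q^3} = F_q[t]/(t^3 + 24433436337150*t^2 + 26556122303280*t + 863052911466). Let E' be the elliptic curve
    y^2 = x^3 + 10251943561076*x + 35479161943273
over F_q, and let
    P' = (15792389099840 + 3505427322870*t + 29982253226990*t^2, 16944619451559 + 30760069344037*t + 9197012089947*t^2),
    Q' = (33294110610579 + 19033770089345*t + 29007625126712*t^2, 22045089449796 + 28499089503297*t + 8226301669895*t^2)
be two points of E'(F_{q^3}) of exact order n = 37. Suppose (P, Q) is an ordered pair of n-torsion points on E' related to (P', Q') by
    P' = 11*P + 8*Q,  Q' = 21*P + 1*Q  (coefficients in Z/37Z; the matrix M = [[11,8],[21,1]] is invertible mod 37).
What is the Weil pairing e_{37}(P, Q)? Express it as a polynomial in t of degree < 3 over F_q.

e_{37} is bilinear + alternating on E[37], so e_{37}(11*P + 8*Q, 21*P + 1*Q) = e_{37}(P,Q)^(11*1-8*21).
Hence e(P,Q) = e(P',Q')^{4} where 4 = 28^{-1} mod 37.
Miller loop for e_{37} over F_{35920943036423^3}: bits of 37 = 100101; 5 double steps + 2 add steps, l/v at each.
So e_{37}(P',Q') = 6139475441815 + 22320011861705*t + 11751404128142*t^2.
Hence e(P,Q) = 2512596869168 + 34498813401026*t + 23527072118714*t^2 in F_{35920943036423^3}^*.

2512596869168 + 34498813401026*t + 23527072118714*t^2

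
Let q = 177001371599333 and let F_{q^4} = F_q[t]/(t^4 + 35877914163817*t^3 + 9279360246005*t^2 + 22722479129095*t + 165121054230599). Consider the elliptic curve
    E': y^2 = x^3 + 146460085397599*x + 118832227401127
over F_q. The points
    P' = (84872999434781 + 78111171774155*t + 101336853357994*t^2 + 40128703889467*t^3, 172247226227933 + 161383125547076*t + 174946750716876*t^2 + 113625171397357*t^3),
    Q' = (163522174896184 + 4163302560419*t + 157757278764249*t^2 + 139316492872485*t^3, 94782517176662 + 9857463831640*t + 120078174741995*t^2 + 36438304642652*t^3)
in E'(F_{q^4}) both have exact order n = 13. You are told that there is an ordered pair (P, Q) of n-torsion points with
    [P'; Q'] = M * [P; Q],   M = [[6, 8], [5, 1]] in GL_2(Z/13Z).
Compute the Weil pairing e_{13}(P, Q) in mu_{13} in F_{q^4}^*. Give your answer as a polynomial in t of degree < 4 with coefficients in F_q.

e_{13}(aP+bQ,cP+dQ) = e_{13}(P,Q)^(ad-bc); with (a,b,c,d)=(6,8,5,1) this gives the det-13 law.
Inverting 5 mod 13: 8. Thus e_{13}(P,Q) = e(P',Q')^{8}.
Run Miller on y^2=x^3+146460085397599*x+118832227401127 over F_{177001371599333}: ladder 1101 (4 bits); e = f_P(D_Q)/f_Q(D_P).
e_{13}(P',Q') = 78368050419362 + 136003793933298*t + 119990616413521*t^2 + 61186563569711*t^3.
Finally e_{13}(P,Q) = 20501493010126 + 124115570090753*t + 136711516548586*t^2 + 120032372770514*t^3.

20501493010126 + 124115570090753*t + 136711516548586*t^2 + 120032372770514*t^3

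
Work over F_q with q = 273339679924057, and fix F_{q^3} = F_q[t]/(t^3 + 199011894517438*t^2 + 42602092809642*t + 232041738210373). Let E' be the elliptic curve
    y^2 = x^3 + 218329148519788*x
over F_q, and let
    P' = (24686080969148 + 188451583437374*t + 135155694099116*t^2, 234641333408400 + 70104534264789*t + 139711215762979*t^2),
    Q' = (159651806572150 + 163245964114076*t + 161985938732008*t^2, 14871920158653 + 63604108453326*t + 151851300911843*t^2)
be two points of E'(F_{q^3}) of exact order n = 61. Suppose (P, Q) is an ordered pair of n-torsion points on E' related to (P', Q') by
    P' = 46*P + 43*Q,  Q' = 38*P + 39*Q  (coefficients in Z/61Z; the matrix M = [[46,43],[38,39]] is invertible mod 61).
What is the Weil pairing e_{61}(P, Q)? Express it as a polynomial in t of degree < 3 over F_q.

181634184227726 + 220800601806958*t + 166908755407155*t^2

Since e_{61}(P,P)=e_{61}(Q,Q)=1 and e_{61}(Q,P)=e_{61}(P,Q)^{-1}, expanding e_{61}(46*P + 43*Q,38*P + 39*Q) leaves e(P,Q)^det(M).
46*39 - 43*38 = 160; reduced mod 61: det = 38, inverse 53.
Double-and-add over 111101: 6-1 doublings, 5-1 additions; each step l_{T,T}/v_{2T} or l_{T,P'}/v at Q'+S for random S.
Result: e(P',Q') = 230710447454399 + 215992544135545*t + 80509913385599*t^2.
Raise to 53: e(P,Q) = 181634184227726 + 220800601806958*t + 166908755407155*t^2 in mu_{61}.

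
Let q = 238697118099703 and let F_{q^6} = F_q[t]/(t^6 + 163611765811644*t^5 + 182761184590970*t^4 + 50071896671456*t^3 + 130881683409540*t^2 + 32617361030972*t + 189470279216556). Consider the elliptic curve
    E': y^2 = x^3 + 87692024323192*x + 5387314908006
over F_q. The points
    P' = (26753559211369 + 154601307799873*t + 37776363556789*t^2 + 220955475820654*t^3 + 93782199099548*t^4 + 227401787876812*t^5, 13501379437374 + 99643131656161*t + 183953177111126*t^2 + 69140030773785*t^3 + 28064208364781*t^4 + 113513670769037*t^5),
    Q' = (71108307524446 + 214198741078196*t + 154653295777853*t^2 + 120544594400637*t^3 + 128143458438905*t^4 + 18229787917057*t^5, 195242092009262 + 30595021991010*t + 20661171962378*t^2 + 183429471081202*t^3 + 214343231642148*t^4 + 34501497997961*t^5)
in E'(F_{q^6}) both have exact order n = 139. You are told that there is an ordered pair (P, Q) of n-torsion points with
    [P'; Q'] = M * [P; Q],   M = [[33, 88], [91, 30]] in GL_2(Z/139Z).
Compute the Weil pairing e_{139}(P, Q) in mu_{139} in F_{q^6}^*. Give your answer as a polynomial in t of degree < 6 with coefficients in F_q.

173941150679298 + 17061339845343*t + 4983356772806*t^2 + 55477068753518*t^3 + 99647575600786*t^4 + 187268025828900*t^5

The 139-Weil pairing on E[139] over F_{238697118099703} is alternating-bilinear: e_{139}(P',Q') = e_{139}(P,Q)^det(M).
So e_{139}(P,Q) = e_{139}(P',Q')^{47}, since 71*47 = 1 mod 139.
8-bit Miller (10001011) on E'/F_{238697118099703} with a'=87692024323192, b'=5387314908006: accumulate tangent/chord ratios at Q'+S and P'+S'.
The quotient is 19979062971689 + 201474693361341*t + 171476235262591*t^2 + 106004346993428*t^3 + 154300175018145*t^4 + 180918726533879*t^5.
Thus e_{139}(P,Q) = 173941150679298 + 17061339845343*t + 4983356772806*t^2 + 55477068753518*t^3 + 99647575600786*t^4 + 187268025828900*t^5.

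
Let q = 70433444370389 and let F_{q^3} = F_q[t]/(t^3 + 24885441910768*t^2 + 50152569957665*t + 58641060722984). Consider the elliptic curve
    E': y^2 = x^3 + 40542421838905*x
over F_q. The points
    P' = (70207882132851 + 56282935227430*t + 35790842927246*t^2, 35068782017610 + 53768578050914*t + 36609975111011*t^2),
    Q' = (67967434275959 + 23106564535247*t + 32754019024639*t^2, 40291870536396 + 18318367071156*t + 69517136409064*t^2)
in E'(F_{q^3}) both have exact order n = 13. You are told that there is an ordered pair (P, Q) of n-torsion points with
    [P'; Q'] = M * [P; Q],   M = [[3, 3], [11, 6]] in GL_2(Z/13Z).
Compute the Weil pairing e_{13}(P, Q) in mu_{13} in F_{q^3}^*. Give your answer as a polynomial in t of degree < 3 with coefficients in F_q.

e_{13} is bilinear + alternating on E[13], so e_{13}(3*P + 3*Q, 11*P + 6*Q) = e_{13}(P,Q)^(3*6-3*11).
So e_{13}(P,Q) = e_{13}(P',Q')^{6}, since 11*6 = 1 mod 13.
Build f_{13,P'} and f_{13,Q'} via the 4-bit ladder of 13=1101_2; evaluate at shifted divisors; quotient in F_{70433444370389^3}.
e_{13}(P',Q') = 61013565965797 + 12507316632789*t + 35800026117166*t^2.
Finally e_{13}(P,Q) = 59271277044919 + 25921742935042*t + 25384061220858*t^2.

59271277044919 + 25921742935042*t + 25384061220858*t^2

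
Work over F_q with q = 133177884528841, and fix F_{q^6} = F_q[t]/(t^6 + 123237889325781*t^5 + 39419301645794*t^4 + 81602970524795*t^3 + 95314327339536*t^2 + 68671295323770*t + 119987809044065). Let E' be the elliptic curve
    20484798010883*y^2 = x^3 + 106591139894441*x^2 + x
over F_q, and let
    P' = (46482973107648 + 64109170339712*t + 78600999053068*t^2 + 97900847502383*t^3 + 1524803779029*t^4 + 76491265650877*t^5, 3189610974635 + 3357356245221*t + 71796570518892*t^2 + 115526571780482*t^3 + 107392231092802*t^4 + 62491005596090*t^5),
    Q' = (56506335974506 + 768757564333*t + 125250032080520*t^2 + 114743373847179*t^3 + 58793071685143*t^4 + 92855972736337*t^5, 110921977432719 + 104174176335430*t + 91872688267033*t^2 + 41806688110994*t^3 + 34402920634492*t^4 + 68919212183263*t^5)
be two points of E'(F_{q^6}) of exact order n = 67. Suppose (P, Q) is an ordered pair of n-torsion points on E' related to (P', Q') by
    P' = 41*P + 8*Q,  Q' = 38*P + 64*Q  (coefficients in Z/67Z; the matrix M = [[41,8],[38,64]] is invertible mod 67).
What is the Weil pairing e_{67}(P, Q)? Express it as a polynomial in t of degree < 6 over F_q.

e_{67} is bilinear + alternating on E[67], so e_{67}(41*P + 8*Q, 38*P + 64*Q) = e_{67}(P,Q)^(41*64-8*38).
41*64 - 8*38 = 2320; reduced mod 67: det = 42, inverse 8.
Montgomery->Weierstrass: x_W = 1535382983698*x+104478421972012, y_W=1535382983698*y on F_{133177884528841}; lands on y^2=x^3+127994093126518*x+129131933014981.
n = 67 = (1000011)_2 (7 bits, wt 3); accumulate f_{67,P'}(Q'+S)/f_{67,P'}(S) along the 6-step ladder.
Result: e(P',Q') = 127369309932506 + 101036974649161*t + 33613536856920*t^2 + 14173593421526*t^3 + 25974878544319*t^4 + 90664629204906*t^5.
Finally e_{67}(P,Q) = 105764900904732 + 115251858558560*t + 38807989042902*t^2 + 4302125627449*t^3 + 51063499601910*t^4 + 1000034026796*t^5.

105764900904732 + 115251858558560*t + 38807989042902*t^2 + 4302125627449*t^3 + 51063499601910*t^4 + 1000034026796*t^5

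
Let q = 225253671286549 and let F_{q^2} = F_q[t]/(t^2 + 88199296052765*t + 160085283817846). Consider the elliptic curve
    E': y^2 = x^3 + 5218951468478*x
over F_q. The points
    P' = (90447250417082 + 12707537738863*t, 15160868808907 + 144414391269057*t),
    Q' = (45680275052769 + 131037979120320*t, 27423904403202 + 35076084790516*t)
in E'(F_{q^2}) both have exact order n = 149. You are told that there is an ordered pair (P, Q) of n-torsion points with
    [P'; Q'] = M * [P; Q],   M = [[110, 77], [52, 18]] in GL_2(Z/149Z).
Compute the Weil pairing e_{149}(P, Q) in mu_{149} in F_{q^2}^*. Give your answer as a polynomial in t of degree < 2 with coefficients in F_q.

213555191920751 + 151810409979500*t

Alternating bilinearity on E[149] (values in mu_{149} in F_{225253671286549^2}) gives e(P',Q') = e(P,Q)^det(M).
Hence e(P,Q) = e(P',Q')^{137} where 137 = 62^{-1} mod 149.
Miller loop for e_{149} over F_{225253671286549^2}: bits of 149 = 10010101; 7 double steps + 3 add steps, l/v at each.
The quotient is 27992669002216 + 125630838457297*t.
Thus e_{149}(P,Q) = 213555191920751 + 151810409979500*t.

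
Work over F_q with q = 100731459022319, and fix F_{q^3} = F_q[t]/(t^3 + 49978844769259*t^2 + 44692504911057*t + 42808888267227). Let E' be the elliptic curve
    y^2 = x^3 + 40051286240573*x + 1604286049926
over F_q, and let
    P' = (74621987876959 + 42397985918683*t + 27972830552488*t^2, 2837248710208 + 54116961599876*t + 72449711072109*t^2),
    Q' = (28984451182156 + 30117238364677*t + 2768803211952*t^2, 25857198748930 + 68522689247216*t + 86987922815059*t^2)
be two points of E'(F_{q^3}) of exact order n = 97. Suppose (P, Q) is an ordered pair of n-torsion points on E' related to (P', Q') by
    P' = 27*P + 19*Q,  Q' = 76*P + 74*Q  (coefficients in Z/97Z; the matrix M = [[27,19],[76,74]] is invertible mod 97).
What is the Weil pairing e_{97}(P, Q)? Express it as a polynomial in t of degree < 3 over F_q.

e_{97} is bilinear + alternating on E[97], so e_{97}(27*P + 19*Q, 76*P + 74*Q) = e_{97}(P,Q)^(27*74-19*76).
Hence e(P,Q) = e(P',Q')^{45} where 45 = 69^{-1} mod 97.
Miller loop for e_{97} over F_{100731459022319^3}: bits of 97 = 1100001; 6 double steps + 2 add steps, l/v at each.
Result: e(P',Q') = 83800798858404 + 31536407490350*t + 43311848197615*t^2.
Finally e_{97}(P,Q) = 17313827689291 + 33704121384742*t + 56163154126623*t^2.

17313827689291 + 33704121384742*t + 56163154126623*t^2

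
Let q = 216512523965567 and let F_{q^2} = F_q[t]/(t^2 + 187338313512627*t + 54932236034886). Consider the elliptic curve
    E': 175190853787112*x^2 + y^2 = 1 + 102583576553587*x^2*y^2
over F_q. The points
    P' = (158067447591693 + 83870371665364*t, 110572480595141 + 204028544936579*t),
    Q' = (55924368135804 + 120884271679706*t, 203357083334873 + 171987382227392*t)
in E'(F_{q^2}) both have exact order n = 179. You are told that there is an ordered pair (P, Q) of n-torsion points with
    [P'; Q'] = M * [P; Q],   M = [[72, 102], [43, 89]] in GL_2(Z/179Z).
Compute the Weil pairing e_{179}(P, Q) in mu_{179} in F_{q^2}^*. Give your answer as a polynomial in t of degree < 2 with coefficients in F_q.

e_{179}(aP+bQ,cP+dQ) = e_{179}(P,Q)^(ad-bc); with (a,b,c,d)=(72,102,43,89) this gives the det-179 law.
det M = 72*89 - 102*43 = 2022 = 53 (mod 179); 53^{-1} = 152 (mod 179).
Map (x,y)_Ed via u=(1+y)/(1-y), v=(1+y)/((1-y)x) to Montgomery A=202751167080410,B=132953012173499; then to (a',b')=(43217759786771,114265738212694).
8-bit Miller (10110011) on E'/F_{216512523965567} with a'=43217759786771, b'=114265738212694: accumulate tangent/chord ratios at Q'+S and P'+S'.
f_P(D_Q)/f_Q(D_P) = 5978276755519 + 13843634580463*t.
Finally e_{179}(P,Q) = 50641889370366 + 187970917312290*t.

50641889370366 + 187970917312290*t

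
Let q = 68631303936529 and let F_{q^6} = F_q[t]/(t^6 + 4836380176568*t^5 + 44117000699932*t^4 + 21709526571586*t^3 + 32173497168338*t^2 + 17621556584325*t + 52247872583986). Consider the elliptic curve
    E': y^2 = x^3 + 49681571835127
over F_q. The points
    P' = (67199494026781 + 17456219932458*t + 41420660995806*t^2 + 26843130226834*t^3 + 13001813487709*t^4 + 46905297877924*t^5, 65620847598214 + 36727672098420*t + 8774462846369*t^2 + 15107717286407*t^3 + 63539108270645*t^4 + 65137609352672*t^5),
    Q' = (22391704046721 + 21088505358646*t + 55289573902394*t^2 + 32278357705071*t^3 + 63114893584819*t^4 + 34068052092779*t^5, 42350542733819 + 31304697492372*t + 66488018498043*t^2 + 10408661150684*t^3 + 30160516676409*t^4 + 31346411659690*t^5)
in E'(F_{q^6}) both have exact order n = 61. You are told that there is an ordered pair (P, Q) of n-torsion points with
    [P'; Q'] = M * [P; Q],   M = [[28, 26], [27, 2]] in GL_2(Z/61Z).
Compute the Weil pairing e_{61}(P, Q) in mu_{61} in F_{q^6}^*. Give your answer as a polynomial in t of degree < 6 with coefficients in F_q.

5254916716815 + 38931183558964*t + 4040501352835*t^2 + 61692451849623*t^3 + 35909919830123*t^4 + 65978021007465*t^5

e_{61} is bilinear + alternating on E[61], so e_{61}(28*P + 26*Q, 27*P + 2*Q) = e_{61}(P,Q)^(28*2-26*27).
det(M) mod 61 = 25; its inverse in (Z/61)^* is 22 (check: 25*22 mod 61 = 1).
Double-and-add over 111101: 6-1 doublings, 5-1 additions; each step l_{T,T}/v_{2T} or l_{T,P'}/v at Q'+S for random S.
Miller gives e_{61}(P',Q') = 60512534883544 + 48173530203672*t + 17863821568787*t^2 + 66763379976817*t^3 + 29177245174314*t^4 + 58844815269700*t^5 in F_{68631303936529^6}.
Thus e_{61}(P,Q) = 5254916716815 + 38931183558964*t + 4040501352835*t^2 + 61692451849623*t^3 + 35909919830123*t^4 + 65978021007465*t^5.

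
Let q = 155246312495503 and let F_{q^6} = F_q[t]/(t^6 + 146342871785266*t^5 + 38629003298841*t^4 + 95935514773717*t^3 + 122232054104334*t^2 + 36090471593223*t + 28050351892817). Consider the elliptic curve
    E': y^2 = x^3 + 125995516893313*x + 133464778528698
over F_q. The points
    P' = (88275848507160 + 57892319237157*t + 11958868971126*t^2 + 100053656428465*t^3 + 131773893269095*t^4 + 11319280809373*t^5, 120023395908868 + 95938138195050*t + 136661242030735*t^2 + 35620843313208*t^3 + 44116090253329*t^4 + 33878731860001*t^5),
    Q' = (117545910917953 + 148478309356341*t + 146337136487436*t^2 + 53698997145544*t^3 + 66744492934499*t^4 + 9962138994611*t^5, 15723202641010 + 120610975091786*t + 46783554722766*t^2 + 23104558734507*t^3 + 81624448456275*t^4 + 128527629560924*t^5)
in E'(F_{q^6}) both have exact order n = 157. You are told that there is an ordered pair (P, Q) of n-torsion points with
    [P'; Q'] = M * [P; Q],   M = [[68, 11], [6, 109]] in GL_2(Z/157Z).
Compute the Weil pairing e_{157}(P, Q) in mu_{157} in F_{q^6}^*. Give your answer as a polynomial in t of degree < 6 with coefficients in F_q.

e_{157} is bilinear + alternating on E[157], so e_{157}(68*P + 11*Q, 6*P + 109*Q) = e_{157}(P,Q)^(68*109-11*6).
det M = 68*109 - 11*6 = 7346 = 124 (mod 157); 124^{-1} = 19 (mod 157).
Build f_{157,P'} and f_{157,Q'} via the 8-bit ladder of 157=10011101_2; evaluate at shifted divisors; quotient in F_{155246312495503^6}.
f_P(D_Q)/f_Q(D_P) = 48884994316072 + 13848392930490*t + 97689973512400*t^2 + 86185686659392*t^3 + 62229790904561*t^4 + 48551684825798*t^5.
Finally e_{157}(P,Q) = 147251091845618 + 94711595875104*t + 59745970505839*t^2 + 21213718432642*t^3 + 44183041437109*t^4 + 68156756775658*t^5.

147251091845618 + 94711595875104*t + 59745970505839*t^2 + 21213718432642*t^3 + 44183041437109*t^4 + 68156756775658*t^5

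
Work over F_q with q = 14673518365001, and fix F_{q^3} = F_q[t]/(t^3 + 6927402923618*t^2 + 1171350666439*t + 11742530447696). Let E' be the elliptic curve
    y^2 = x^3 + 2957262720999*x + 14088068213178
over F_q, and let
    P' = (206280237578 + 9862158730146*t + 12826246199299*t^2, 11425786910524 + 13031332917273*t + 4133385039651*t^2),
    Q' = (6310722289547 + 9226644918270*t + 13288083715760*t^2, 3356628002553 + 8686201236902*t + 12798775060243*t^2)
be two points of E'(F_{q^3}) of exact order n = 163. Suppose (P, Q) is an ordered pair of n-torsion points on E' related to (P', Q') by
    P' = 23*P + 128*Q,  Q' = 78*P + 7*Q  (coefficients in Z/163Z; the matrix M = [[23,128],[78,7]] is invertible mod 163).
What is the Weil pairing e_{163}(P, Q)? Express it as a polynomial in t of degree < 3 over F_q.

e_{163} is bilinear + alternating on E[163], so e_{163}(23*P + 128*Q, 78*P + 7*Q) = e_{163}(P,Q)^(23*7-128*78).
23*7 - 128*78 = -9823; reduced mod 163: det = 120, inverse 72.
Build f_{163,P'} and f_{163,Q'} via the 8-bit ladder of 163=10100011_2; evaluate at shifted divisors; quotient in F_{14673518365001^3}.
Miller gives e_{163}(P',Q') = 13388914616655 + 12288217834297*t + 9666008665183*t^2 in F_{14673518365001^3}.
(13388914616655 + 12288217834297*t + 9666008665183*t^2)^{72} mod (14673518365001,f) = 6101414037109 + 5652792735374*t + 7444616138862*t^2.

6101414037109 + 5652792735374*t + 7444616138862*t^2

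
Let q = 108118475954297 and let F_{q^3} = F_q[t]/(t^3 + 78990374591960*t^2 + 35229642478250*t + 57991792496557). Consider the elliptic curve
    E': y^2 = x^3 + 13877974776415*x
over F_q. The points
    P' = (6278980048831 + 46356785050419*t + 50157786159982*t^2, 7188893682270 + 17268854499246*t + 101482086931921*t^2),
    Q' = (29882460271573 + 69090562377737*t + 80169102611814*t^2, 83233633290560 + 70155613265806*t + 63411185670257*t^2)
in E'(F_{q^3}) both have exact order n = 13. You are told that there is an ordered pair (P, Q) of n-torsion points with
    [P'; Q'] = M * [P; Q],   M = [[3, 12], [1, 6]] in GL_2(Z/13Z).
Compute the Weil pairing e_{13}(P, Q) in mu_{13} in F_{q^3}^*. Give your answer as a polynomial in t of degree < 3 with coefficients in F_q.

e_{13} is bilinear + alternating on E[13], so e_{13}(3*P + 12*Q, 1*P + 6*Q) = e_{13}(P,Q)^(3*6-12*1).
det(M) mod 13 = 6; its inverse in (Z/13)^* is 11 (check: 6*11 mod 13 = 1).
Build f_{13,P'} and f_{13,Q'} via the 4-bit ladder of 13=1101_2; evaluate at shifted divisors; quotient in F_{108118475954297^3}.
e_{13}(P',Q') = 42461699412011 + 23300044347288*t + 28477128906798*t^2.
e_{13}(P,Q) = (42461699412011 + 23300044347288*t + 28477128906798*t^2)^{11} = 73018034470805 + 35901060906531*t + 93371816301133*t^2.

73018034470805 + 35901060906531*t + 93371816301133*t^2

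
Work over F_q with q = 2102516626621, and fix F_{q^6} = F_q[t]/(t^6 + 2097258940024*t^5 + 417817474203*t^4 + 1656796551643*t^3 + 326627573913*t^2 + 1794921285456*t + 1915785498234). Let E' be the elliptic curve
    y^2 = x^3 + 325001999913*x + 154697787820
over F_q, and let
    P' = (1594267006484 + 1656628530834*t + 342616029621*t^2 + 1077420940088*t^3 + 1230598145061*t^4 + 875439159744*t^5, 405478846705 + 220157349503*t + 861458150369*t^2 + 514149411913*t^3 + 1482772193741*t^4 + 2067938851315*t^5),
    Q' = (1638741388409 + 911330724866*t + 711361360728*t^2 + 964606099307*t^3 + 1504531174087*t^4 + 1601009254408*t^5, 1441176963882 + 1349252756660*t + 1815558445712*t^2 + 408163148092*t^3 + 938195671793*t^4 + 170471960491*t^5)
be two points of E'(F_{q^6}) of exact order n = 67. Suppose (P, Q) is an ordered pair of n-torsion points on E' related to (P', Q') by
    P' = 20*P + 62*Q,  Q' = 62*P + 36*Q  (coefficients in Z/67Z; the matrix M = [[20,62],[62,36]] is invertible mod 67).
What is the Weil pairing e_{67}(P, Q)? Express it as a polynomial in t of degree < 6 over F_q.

e_{67} is bilinear + alternating on E[67], so e_{67}(20*P + 62*Q, 62*P + 36*Q) = e_{67}(P,Q)^(20*36-62*62).
det M = 20*36 - 62*62 = -3124 = 25 (mod 67); 25^{-1} = 59 (mod 67).
Build f_{67,P'} and f_{67,Q'} via the 7-bit ladder of 67=1000011_2; evaluate at shifted divisors; quotient in F_{2102516626621^6}.
Result: e(P',Q') = 1922169845063 + 1054931203595*t + 1689149982337*t^2 + 368684297459*t^3 + 1461343845293*t^4 + 947398337285*t^5.
(1922169845063 + 1054931203595*t + 1689149982337*t^2 + 368684297459*t^3 + 1461343845293*t^4 + 947398337285*t^5)^{59} mod (2102516626621,f) = 96848739377 + 1665280853807*t + 158226299583*t^2 + 590321190937*t^3 + 278248270978*t^4 + 496236620057*t^5.

96848739377 + 1665280853807*t + 158226299583*t^2 + 590321190937*t^3 + 278248270978*t^4 + 496236620057*t^5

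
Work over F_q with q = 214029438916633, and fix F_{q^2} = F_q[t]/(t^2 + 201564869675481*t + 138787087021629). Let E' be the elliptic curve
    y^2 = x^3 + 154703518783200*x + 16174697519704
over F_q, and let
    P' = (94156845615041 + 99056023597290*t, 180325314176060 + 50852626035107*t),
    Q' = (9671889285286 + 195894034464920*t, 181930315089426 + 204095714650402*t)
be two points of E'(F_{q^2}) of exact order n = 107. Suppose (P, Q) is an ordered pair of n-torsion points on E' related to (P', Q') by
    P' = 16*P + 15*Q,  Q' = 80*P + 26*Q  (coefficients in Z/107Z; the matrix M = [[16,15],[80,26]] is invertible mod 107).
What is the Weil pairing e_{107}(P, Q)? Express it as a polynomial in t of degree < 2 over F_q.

The 107-Weil pairing on E[107] over F_{214029438916633} is alternating-bilinear: e_{107}(P',Q') = e_{107}(P,Q)^det(M).
Inverting 72 mod 107: 55. Thus e_{107}(P,Q) = e(P',Q')^{55}.
Miller loop for e_{107} over F_{214029438916633^2}: bits of 107 = 1101011; 6 double steps + 4 add steps, l/v at each.
Miller gives e_{107}(P',Q') = 160707191424255 + 38089525743210*t in F_{214029438916633^2}.
Raise to 55: e(P,Q) = 72529531073205 + 139768132913664*t in mu_{107}.

72529531073205 + 139768132913664*t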